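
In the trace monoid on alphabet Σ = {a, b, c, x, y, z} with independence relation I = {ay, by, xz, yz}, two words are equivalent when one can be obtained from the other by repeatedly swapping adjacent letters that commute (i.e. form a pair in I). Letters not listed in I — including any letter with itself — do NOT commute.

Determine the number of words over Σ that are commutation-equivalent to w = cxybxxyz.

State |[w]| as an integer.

piece 0:c — minimal
piece 1:x rests on {0:c}
piece 2:y rests on {1:x}
piece 3:b rests on {1:x}
piece 4:x rests on {2:y, 3:b}
piece 5:x rests on {4:x}
piece 6:y rests on {5:x}
piece 7:z rests on {3:b}
minimal pieces: {0:c}
ways to finish when only these pieces remain (= sum over removing one remaining piece with nothing left below it):
  1 left: {6}→1  {7}→1
  2 left: {5,6}→1  {6,7}→2
  3 left: {4,5,6}→1  {5,6,7}→3
  4 left: {2,4,5,6}→1  {4,5,6,7}→4
  5 left: {2,4,5,6,7}→5  {3,4,5,6,7}→4
  6 left: {2,3,4,5,6,7}→9
  placing 0:c first → 9 extensions

9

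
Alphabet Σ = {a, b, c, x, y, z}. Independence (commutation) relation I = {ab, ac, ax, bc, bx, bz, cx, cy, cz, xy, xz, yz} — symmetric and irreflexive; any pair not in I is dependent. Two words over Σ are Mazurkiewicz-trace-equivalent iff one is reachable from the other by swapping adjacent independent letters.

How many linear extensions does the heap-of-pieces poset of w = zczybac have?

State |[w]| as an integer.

189

drop 0:z onto floor
drop 1:c onto floor
drop 2:z onto {0:z}
drop 3:y onto floor
drop 4:b onto {3:y}
drop 5:a onto {2:z, 3:y}
drop 6:c onto {1:c}
ground layer = {0:z, 1:c, 3:y}
drop-orders for the pieces not yet dropped (sum over which currently-grounded one goes next):
  1 to go: {4} 1  {5} 1  {6} 1
  2 to go: {1,6} 1  {2,5} 1  {4,5} 2  {4,6} 2  {5,6} 2
  3 to go: {0,2,5} 1  {1,4,6} 3  {1,5,6} 3  {2,4,5} 3  {2,5,6} 3  {3,4,5} 2  {4,5,6} 6
  4 to go: {0,2,4,5} 4  {0,2,5,6} 4  {1,2,5,6} 6  {1,4,5,6} 12  {2,3,4,5} 5  {2,4,5,6} 12  {3,4,5,6} 8
  5 to go: {0,1,2,5,6} 10  {0,2,3,4,5} 9  {0,2,4,5,6} 20  {1,2,4,5,6} 30  {1,3,4,5,6} 20  {2,3,4,5,6} 25
  if 0:z drops first: 75 orders
  if 1:c drops first: 54 orders
  if 3:y drops first: 60 orders
heap linearizations: 189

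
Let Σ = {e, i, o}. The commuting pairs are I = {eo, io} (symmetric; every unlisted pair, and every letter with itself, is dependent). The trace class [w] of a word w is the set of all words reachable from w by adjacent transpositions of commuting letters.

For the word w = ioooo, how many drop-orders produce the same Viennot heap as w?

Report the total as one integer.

#0=i has no predecessor
#1=o has no predecessor
#2=o depends on [1:o]
#3=o depends on [2:o]
#4=o depends on [3:o]
sources: [0:i, 1:o]
N(rest) = Σ N(rest − s) over sources s of rest; N(one piece) = 1:
  size 1 → [0]=1  [4]=1
  size 2 → [0,4]=2  [3,4]=1
  size 3 → [0,3,4]=3  [2,3,4]=1
  first=0(i) contributes 1
  first=1(o) contributes 4
|[w]| = 5

5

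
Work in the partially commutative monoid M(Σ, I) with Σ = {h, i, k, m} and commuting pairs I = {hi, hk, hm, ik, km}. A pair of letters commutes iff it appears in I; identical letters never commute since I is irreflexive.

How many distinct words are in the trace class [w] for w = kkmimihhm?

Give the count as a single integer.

0(k) covers ∅
1(k) covers 0:k
2(m) covers ∅
3(i) covers 2:m
4(m) covers 3:i
5(i) covers 4:m
6(h) covers ∅
7(h) covers 6:h
8(m) covers 5:i
floor of heap: 0:k, 2:m, 6:h
completions by unplaced set U, small U first (add the entries for U minus each lowest piece of U):
  |U|=1: {1}:1  {7}:1  {8}:1
  |U|=2: {0,1}:1  {1,7}:2  {1,8}:2  {5,8}:1  {6,7}:1  {7,8}:2
  |U|=3: {0,1,7}:3  {0,1,8}:3  {1,5,8}:3  {1,6,7}:3  {1,7,8}:6  {4,5,8}:1  {5,7,8}:3  {6,7,8}:3
  |U|=4: {0,1,5,8}:6  {0,1,6,7}:6  {0,1,7,8}:12  {1,4,5,8}:4  {1,5,7,8}:12  {1,6,7,8}:12  {3,4,5,8}:1  {4,5,7,8}:4  {5,6,7,8}:6
  |U|=5: {0,1,4,5,8}:10  {0,1,5,7,8}:30  {0,1,6,7,8}:30  {1,3,4,5,8}:5  {1,4,5,7,8}:20  {1,5,6,7,8}:30  {2,3,4,5,8}:1  {3,4,5,7,8}:5  {4,5,6,7,8}:10
  |U|=6: {0,1,3,4,5,8}:15  {0,1,4,5,7,8}:60  {0,1,5,6,7,8}:90  {1,2,3,4,5,8}:6  {1,3,4,5,7,8}:30  {1,4,5,6,7,8}:60  {2,3,4,5,7,8}:6  {3,4,5,6,7,8}:15
  |U|=7: {0,1,2,3,4,5,8}:21  {0,1,3,4,5,7,8}:105  {0,1,4,5,6,7,8}:210  {1,2,3,4,5,7,8}:42  {1,3,4,5,6,7,8}:105  {2,3,4,5,6,7,8}:21
  start at 0(k): 168
  start at 2(m): 420
  start at 6(h): 168
sum over floor = 756

756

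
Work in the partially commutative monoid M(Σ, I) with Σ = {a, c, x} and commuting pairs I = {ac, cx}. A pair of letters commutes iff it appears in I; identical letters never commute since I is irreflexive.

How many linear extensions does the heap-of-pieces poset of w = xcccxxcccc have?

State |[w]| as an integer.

drop 0:x onto floor
drop 1:c onto floor
drop 2:c onto {1:c}
drop 3:c onto {2:c}
drop 4:x onto {0:x}
drop 5:x onto {4:x}
drop 6:c onto {3:c}
drop 7:c onto {6:c}
drop 8:c onto {7:c}
drop 9:c onto {8:c}
ground layer = {0:x, 1:c}
drop-orders for the pieces not yet dropped (sum over which currently-grounded one goes next):
  1 to go: {5} 1  {9} 1
  2 to go: {4,5} 1  {5,9} 2  {8,9} 1
  3 to go: {0,4,5} 1  {4,5,9} 3  {5,8,9} 3  {7,8,9} 1
  4 to go: {0,4,5,9} 4  {4,5,8,9} 6  {5,7,8,9} 4  {6,7,8,9} 1
  5 to go: {0,4,5,8,9} 10  {3,6,7,8,9} 1  {4,5,7,8,9} 10  {5,6,7,8,9} 5
  6 to go: {0,4,5,7,8,9} 20  {2,3,6,7,8,9} 1  {3,5,6,7,8,9} 6  {4,5,6,7,8,9} 15
  7 to go: {0,4,5,6,7,8,9} 35  {1,2,3,6,7,8,9} 1  {2,3,5,6,7,8,9} 7  {3,4,5,6,7,8,9} 21
  8 to go: {0,3,4,5,6,7,8,9} 56  {1,2,3,5,6,7,8,9} 8  {2,3,4,5,6,7,8,9} 28
  if 0:x drops first: 36 orders
  if 1:c drops first: 84 orders
heap linearizations: 120

120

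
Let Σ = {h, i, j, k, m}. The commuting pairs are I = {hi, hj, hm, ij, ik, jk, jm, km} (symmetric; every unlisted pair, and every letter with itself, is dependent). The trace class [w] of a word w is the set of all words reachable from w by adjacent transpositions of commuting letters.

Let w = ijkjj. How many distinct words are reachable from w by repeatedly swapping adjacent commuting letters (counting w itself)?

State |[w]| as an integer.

20

#0=i has no predecessor
#1=j has no predecessor
#2=k has no predecessor
#3=j depends on [1:j]
#4=j depends on [3:j]
sources: [0:i, 1:j, 2:k]
N(rest) = Σ N(rest − s) over sources s of rest; N(one piece) = 1:
  size 1 → [0]=1  [2]=1  [4]=1
  size 2 → [0,2]=2  [0,4]=2  [2,4]=2  [3,4]=1
  size 3 → [0,2,4]=6  [0,3,4]=3  [1,3,4]=1  [2,3,4]=3
  first=0(i) contributes 4
  first=1(j) contributes 12
  first=2(k) contributes 4
|[w]| = 20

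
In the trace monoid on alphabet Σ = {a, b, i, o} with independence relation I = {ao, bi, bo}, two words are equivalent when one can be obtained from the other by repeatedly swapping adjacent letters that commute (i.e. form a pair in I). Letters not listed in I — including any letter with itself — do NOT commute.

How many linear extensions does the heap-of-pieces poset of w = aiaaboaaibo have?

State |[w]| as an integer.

19

piece 0:a — minimal
piece 1:i rests on {0:a}
piece 2:a rests on {1:i}
piece 3:a rests on {2:a}
piece 4:b rests on {3:a}
piece 5:o rests on {1:i}
piece 6:a rests on {4:b}
piece 7:a rests on {6:a}
piece 8:i rests on {5:o, 7:a}
piece 9:b rests on {7:a}
piece 10:o rests on {8:i}
minimal pieces: {0:a}
ways to finish when only these pieces remain (= sum over removing one remaining piece with nothing left below it):
  1 left: {9}→1  {10}→1
  2 left: {8,10}→1  {9,10}→2
  3 left: {5,8,10}→1  {8,9,10}→3
  4 left: {5,8,9,10}→4  {7,8,9,10}→3
  5 left: {5,7,8,9,10}→7  {6,7,8,9,10}→3
  6 left: {4,6,7,8,9,10}→3  {5,6,7,8,9,10}→10
  7 left: {3,4,6,7,8,9,10}→3  {4,5,6,7,8,9,10}→13
  8 left: {2,3,4,6,7,8,9,10}→3  {3,4,5,6,7,8,9,10}→16
  9 left: {2,3,4,5,6,7,8,9,10}→19
  placing 0:a first → 19 extensions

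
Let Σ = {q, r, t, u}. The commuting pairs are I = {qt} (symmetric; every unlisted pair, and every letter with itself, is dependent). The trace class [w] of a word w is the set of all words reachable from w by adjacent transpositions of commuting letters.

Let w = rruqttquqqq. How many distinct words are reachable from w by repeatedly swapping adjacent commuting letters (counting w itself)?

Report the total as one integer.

6

piece 0:r — minimal
piece 1:r rests on {0:r}
piece 2:u rests on {1:r}
piece 3:q rests on {2:u}
piece 4:t rests on {2:u}
piece 5:t rests on {4:t}
piece 6:q rests on {3:q}
piece 7:u rests on {5:t, 6:q}
piece 8:q rests on {7:u}
piece 9:q rests on {8:q}
piece 10:q rests on {9:q}
minimal pieces: {0:r}
ways to finish when only these pieces remain (= sum over removing one remaining piece with nothing left below it):
  1 left: {10}→1
  2 left: {9,10}→1
  3 left: {8,9,10}→1
  4 left: {7,8,9,10}→1
  5 left: {5,7,8,9,10}→1  {6,7,8,9,10}→1
  6 left: {3,6,7,8,9,10}→1  {4,5,7,8,9,10}→1  {5,6,7,8,9,10}→2
  7 left: {3,5,6,7,8,9,10}→3  {4,5,6,7,8,9,10}→3
  8 left: {3,4,5,6,7,8,9,10}→6
  9 left: {2,3,4,5,6,7,8,9,10}→6
  placing 0:r first → 6 extensions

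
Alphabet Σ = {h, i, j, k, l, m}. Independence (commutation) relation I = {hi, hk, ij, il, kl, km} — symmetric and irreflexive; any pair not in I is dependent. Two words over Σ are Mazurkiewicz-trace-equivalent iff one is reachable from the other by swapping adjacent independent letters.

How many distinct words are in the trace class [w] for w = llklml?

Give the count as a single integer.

#0=l has no predecessor
#1=l depends on [0:l]
#2=k has no predecessor
#3=l depends on [1:l]
#4=m depends on [3:l]
#5=l depends on [4:m]
sources: [0:l, 2:k]
N(rest) = Σ N(rest − s) over sources s of rest; N(one piece) = 1:
  size 1 → [2]=1  [5]=1
  size 2 → [2,5]=2  [4,5]=1
  size 3 → [2,4,5]=3  [3,4,5]=1
  size 4 → [1,3,4,5]=1  [2,3,4,5]=4
  first=0(l) contributes 5
  first=2(k) contributes 1
|[w]| = 6

6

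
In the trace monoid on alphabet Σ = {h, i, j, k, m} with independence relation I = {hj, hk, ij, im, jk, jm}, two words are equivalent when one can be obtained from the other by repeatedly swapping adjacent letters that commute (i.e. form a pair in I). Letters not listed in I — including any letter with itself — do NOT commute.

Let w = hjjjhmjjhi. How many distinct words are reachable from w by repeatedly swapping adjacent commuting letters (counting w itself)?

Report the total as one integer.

#0=h has no predecessor
#1=j has no predecessor
#2=j depends on [1:j]
#3=j depends on [2:j]
#4=h depends on [0:h]
#5=m depends on [4:h]
#6=j depends on [3:j]
#7=j depends on [6:j]
#8=h depends on [5:m]
#9=i depends on [8:h]
sources: [0:h, 1:j]
N(rest) = Σ N(rest − s) over sources s of rest; N(one piece) = 1:
  size 1 → [7]=1  [9]=1
  size 2 → [6,7]=1  [7,9]=2  [8,9]=1
  size 3 → [3,6,7]=1  [5,8,9]=1  [6,7,9]=3  [7,8,9]=3
  size 4 → [2,3,6,7]=1  [3,6,7,9]=4  [4,5,8,9]=1  [5,7,8,9]=4  [6,7,8,9]=6
  size 5 → [0,4,5,8,9]=1  [1,2,3,6,7]=1  [2,3,6,7,9]=5  [3,6,7,8,9]=10  [4,5,7,8,9]=5  [5,6,7,8,9]=10
  size 6 → [0,4,5,7,8,9]=6  [1,2,3,6,7,9]=6  [2,3,6,7,8,9]=15  [3,5,6,7,8,9]=20  [4,5,6,7,8,9]=15
  size 7 → [0,4,5,6,7,8,9]=21  [1,2,3,6,7,8,9]=21  [2,3,5,6,7,8,9]=35  [3,4,5,6,7,8,9]=35
  size 8 → [0,3,4,5,6,7,8,9]=56  [1,2,3,5,6,7,8,9]=56  [2,3,4,5,6,7,8,9]=70
  first=0(h) contributes 126
  first=1(j) contributes 126
|[w]| = 252

252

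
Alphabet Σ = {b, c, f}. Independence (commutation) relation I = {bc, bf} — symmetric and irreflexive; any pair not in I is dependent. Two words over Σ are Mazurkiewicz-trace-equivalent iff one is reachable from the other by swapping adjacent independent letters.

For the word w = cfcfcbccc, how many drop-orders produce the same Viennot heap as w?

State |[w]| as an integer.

9

drop 0:c onto floor
drop 1:f onto {0:c}
drop 2:c onto {1:f}
drop 3:f onto {2:c}
drop 4:c onto {3:f}
drop 5:b onto floor
drop 6:c onto {4:c}
drop 7:c onto {6:c}
drop 8:c onto {7:c}
ground layer = {0:c, 5:b}
drop-orders for the pieces not yet dropped (sum over which currently-grounded one goes next):
  1 to go: {5} 1  {8} 1
  2 to go: {5,8} 2  {7,8} 1
  3 to go: {5,7,8} 3  {6,7,8} 1
  4 to go: {4,6,7,8} 1  {5,6,7,8} 4
  5 to go: {3,4,6,7,8} 1  {4,5,6,7,8} 5
  6 to go: {2,3,4,6,7,8} 1  {3,4,5,6,7,8} 6
  7 to go: {1,2,3,4,6,7,8} 1  {2,3,4,5,6,7,8} 7
  if 0:c drops first: 8 orders
  if 5:b drops first: 1 orders
heap linearizations: 9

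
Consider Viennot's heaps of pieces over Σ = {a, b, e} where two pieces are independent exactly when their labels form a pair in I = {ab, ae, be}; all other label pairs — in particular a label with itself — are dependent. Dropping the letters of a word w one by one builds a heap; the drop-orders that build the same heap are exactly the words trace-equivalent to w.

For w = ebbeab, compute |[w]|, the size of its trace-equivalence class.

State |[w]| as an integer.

piece 0:e — minimal
piece 1:b — minimal
piece 2:b rests on {1:b}
piece 3:e rests on {0:e}
piece 4:a — minimal
piece 5:b rests on {2:b}
minimal pieces: {0:e, 1:b, 4:a}
ways to finish when only these pieces remain (= sum over removing one remaining piece with nothing left below it):
  1 left: {3}→1  {4}→1  {5}→1
  2 left: {0,3}→1  {2,5}→1  {3,4}→2  {3,5}→2  {4,5}→2
  3 left: {0,3,4}→3  {0,3,5}→3  {1,2,5}→1  {2,3,5}→3  {2,4,5}→3  {3,4,5}→6
  4 left: {0,2,3,5}→6  {0,3,4,5}→12  {1,2,3,5}→4  {1,2,4,5}→4  {2,3,4,5}→12
  placing 0:e first → 20 extensions
  placing 1:b first → 30 extensions
  placing 4:a first → 10 extensions
total linear extensions = 60

60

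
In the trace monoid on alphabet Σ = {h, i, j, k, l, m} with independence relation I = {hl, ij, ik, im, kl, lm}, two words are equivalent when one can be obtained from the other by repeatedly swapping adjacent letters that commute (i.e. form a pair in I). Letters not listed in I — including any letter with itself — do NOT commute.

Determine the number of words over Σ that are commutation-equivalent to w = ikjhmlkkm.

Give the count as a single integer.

18

piece 0:i — minimal
piece 1:k — minimal
piece 2:j rests on {1:k}
piece 3:h rests on {0:i, 2:j}
piece 4:m rests on {3:h}
piece 5:l rests on {0:i, 2:j}
piece 6:k rests on {4:m}
piece 7:k rests on {6:k}
piece 8:m rests on {7:k}
minimal pieces: {0:i, 1:k}
ways to finish when only these pieces remain (= sum over removing one remaining piece with nothing left below it):
  1 left: {5}→1  {8}→1
  2 left: {5,8}→2  {7,8}→1
  3 left: {5,7,8}→3  {6,7,8}→1
  4 left: {4,6,7,8}→1  {5,6,7,8}→4
  5 left: {3,4,6,7,8}→1  {4,5,6,7,8}→5
  6 left: {3,4,5,6,7,8}→6
  7 left: {0,3,4,5,6,7,8}→6  {2,3,4,5,6,7,8}→6
  placing 0:i first → 6 extensions
  placing 1:k first → 12 extensions
total linear extensions = 18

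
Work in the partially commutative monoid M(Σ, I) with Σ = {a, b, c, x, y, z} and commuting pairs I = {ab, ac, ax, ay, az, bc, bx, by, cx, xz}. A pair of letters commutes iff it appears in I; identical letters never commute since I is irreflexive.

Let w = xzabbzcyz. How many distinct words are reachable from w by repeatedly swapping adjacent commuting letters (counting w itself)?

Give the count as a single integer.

drop 0:x onto floor
drop 1:z onto floor
drop 2:a onto floor
drop 3:b onto {1:z}
drop 4:b onto {3:b}
drop 5:z onto {4:b}
drop 6:c onto {5:z}
drop 7:y onto {0:x, 6:c}
drop 8:z onto {7:y}
ground layer = {0:x, 1:z, 2:a}
drop-orders for the pieces not yet dropped (sum over which currently-grounded one goes next):
  1 to go: {2} 1  {8} 1
  2 to go: {2,8} 2  {7,8} 1
  3 to go: {0,7,8} 1  {2,7,8} 3  {6,7,8} 1
  4 to go: {0,2,7,8} 4  {0,6,7,8} 2  {2,6,7,8} 4  {5,6,7,8} 1
  5 to go: {0,2,6,7,8} 10  {0,5,6,7,8} 3  {2,5,6,7,8} 5  {4,5,6,7,8} 1
  6 to go: {0,2,5,6,7,8} 18  {0,4,5,6,7,8} 4  {2,4,5,6,7,8} 6  {3,4,5,6,7,8} 1
  7 to go: {0,2,4,5,6,7,8} 28  {0,3,4,5,6,7,8} 5  {1,3,4,5,6,7,8} 1  {2,3,4,5,6,7,8} 7
  if 0:x drops first: 8 orders
  if 1:z drops first: 40 orders
  if 2:a drops first: 6 orders
heap linearizations: 54

54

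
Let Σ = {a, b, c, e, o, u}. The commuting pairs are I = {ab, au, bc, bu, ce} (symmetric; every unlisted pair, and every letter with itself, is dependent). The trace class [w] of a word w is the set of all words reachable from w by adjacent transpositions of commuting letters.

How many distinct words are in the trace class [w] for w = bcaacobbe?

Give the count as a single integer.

5

drop 0:b onto floor
drop 1:c onto floor
drop 2:a onto {1:c}
drop 3:a onto {2:a}
drop 4:c onto {3:a}
drop 5:o onto {0:b, 4:c}
drop 6:b onto {5:o}
drop 7:b onto {6:b}
drop 8:e onto {7:b}
ground layer = {0:b, 1:c}
drop-orders for the pieces not yet dropped (sum over which currently-grounded one goes next):
  1 to go: {8} 1
  2 to go: {7,8} 1
  3 to go: {6,7,8} 1
  4 to go: {5,6,7,8} 1
  5 to go: {0,5,6,7,8} 1  {4,5,6,7,8} 1
  6 to go: {0,4,5,6,7,8} 2  {3,4,5,6,7,8} 1
  7 to go: {0,3,4,5,6,7,8} 3  {2,3,4,5,6,7,8} 1
  if 0:b drops first: 1 orders
  if 1:c drops first: 4 orders
heap linearizations: 5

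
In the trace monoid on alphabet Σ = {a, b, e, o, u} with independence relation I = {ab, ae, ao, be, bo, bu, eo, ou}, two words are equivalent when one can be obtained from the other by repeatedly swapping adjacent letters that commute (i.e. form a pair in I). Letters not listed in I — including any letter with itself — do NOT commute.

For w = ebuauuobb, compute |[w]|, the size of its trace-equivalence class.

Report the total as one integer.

#0=e has no predecessor
#1=b has no predecessor
#2=u depends on [0:e]
#3=a depends on [2:u]
#4=u depends on [3:a]
#5=u depends on [4:u]
#6=o has no predecessor
#7=b depends on [1:b]
#8=b depends on [7:b]
sources: [0:e, 1:b, 6:o]
N(rest) = Σ N(rest − s) over sources s of rest; N(one piece) = 1:
  size 1 → [5]=1  [6]=1  [8]=1
  size 2 → [4,5]=1  [5,6]=2  [5,8]=2  [6,8]=2  [7,8]=1
  size 3 → [1,7,8]=1  [3,4,5]=1  [4,5,6]=3  [4,5,8]=3  [5,6,8]=6  [5,7,8]=3  [6,7,8]=3
  size 4 → [1,5,7,8]=4  [1,6,7,8]=4  [2,3,4,5]=1  [3,4,5,6]=4  [3,4,5,8]=4  [4,5,6,8]=12  [4,5,7,8]=6  [5,6,7,8]=12
  size 5 → [0,2,3,4,5]=1  [1,4,5,7,8]=10  [1,5,6,7,8]=20  [2,3,4,5,6]=5  [2,3,4,5,8]=5  [3,4,5,6,8]=20  [3,4,5,7,8]=10  [4,5,6,7,8]=30
  size 6 → [0,2,3,4,5,6]=6  [0,2,3,4,5,8]=6  [1,3,4,5,7,8]=20  [1,4,5,6,7,8]=60  [2,3,4,5,6,8]=30  [2,3,4,5,7,8]=15  [3,4,5,6,7,8]=60
  size 7 → [0,2,3,4,5,6,8]=42  [0,2,3,4,5,7,8]=21  [1,2,3,4,5,7,8]=35  [1,3,4,5,6,7,8]=140  [2,3,4,5,6,7,8]=105
  first=0(e) contributes 280
  first=1(b) contributes 168
  first=6(o) contributes 56
|[w]| = 504

504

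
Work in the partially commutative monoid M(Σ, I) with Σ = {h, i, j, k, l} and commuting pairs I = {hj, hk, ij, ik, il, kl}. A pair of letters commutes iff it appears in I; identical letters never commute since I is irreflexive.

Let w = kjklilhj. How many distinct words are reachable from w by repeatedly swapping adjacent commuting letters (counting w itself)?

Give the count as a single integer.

44

piece 0:k — minimal
piece 1:j rests on {0:k}
piece 2:k rests on {1:j}
piece 3:l rests on {1:j}
piece 4:i — minimal
piece 5:l rests on {3:l}
piece 6:h rests on {4:i, 5:l}
piece 7:j rests on {2:k, 5:l}
minimal pieces: {0:k, 4:i}
ways to finish when only these pieces remain (= sum over removing one remaining piece with nothing left below it):
  1 left: {6}→1  {7}→1
  2 left: {2,7}→1  {4,6}→1  {6,7}→2
  3 left: {2,6,7}→3  {4,6,7}→3  {5,6,7}→2
  4 left: {2,4,6,7}→6  {2,5,6,7}→5  {3,5,6,7}→2  {4,5,6,7}→5
  5 left: {2,3,5,6,7}→7  {2,4,5,6,7}→16  {3,4,5,6,7}→7
  6 left: {1,2,3,5,6,7}→7  {2,3,4,5,6,7}→30
  placing 0:k first → 37 extensions
  placing 4:i first → 7 extensions
total linear extensions = 44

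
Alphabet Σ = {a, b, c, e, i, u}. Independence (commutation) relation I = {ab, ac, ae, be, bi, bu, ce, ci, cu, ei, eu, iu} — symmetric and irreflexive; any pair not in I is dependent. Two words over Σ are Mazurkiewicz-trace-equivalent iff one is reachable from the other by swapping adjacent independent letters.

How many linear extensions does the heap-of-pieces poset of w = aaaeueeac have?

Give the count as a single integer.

504

piece 0:a — minimal
piece 1:a rests on {0:a}
piece 2:a rests on {1:a}
piece 3:e — minimal
piece 4:u rests on {2:a}
piece 5:e rests on {3:e}
piece 6:e rests on {5:e}
piece 7:a rests on {4:u}
piece 8:c — minimal
minimal pieces: {0:a, 3:e, 8:c}
ways to finish when only these pieces remain (= sum over removing one remaining piece with nothing left below it):
  1 left: {6}→1  {7}→1  {8}→1
  2 left: {4,7}→1  {5,6}→1  {6,7}→2  {6,8}→2  {7,8}→2
  3 left: {2,4,7}→1  {3,5,6}→1  {4,6,7}→3  {4,7,8}→3  {5,6,7}→3  {5,6,8}→3  {6,7,8}→6
  4 left: {1,2,4,7}→1  {2,4,6,7}→4  {2,4,7,8}→4  {3,5,6,7}→4  {3,5,6,8}→4  {4,5,6,7}→6  {4,6,7,8}→12  {5,6,7,8}→12
  5 left: {0,1,2,4,7}→1  {1,2,4,6,7}→5  {1,2,4,7,8}→5  {2,4,5,6,7}→10  {2,4,6,7,8}→20  {3,4,5,6,7}→10  {3,5,6,7,8}→20  {4,5,6,7,8}→30
  6 left: {0,1,2,4,6,7}→6  {0,1,2,4,7,8}→6  {1,2,4,5,6,7}→15  {1,2,4,6,7,8}→30  {2,3,4,5,6,7}→20  {2,4,5,6,7,8}→60  {3,4,5,6,7,8}→60
  7 left: {0,1,2,4,5,6,7}→21  {0,1,2,4,6,7,8}→42  {1,2,3,4,5,6,7}→35  {1,2,4,5,6,7,8}→105  {2,3,4,5,6,7,8}→140
  placing 0:a first → 280 extensions
  placing 3:e first → 168 extensions
  placing 8:c first → 56 extensions
total linear extensions = 504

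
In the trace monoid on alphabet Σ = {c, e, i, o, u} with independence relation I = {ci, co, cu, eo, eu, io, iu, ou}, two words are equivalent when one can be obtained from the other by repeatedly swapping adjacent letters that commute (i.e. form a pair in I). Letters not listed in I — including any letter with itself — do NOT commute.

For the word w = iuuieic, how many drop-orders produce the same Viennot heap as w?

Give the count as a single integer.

piece 0:i — minimal
piece 1:u — minimal
piece 2:u rests on {1:u}
piece 3:i rests on {0:i}
piece 4:e rests on {3:i}
piece 5:i rests on {4:e}
piece 6:c rests on {4:e}
minimal pieces: {0:i, 1:u}
ways to finish when only these pieces remain (= sum over removing one remaining piece with nothing left below it):
  1 left: {2}→1  {5}→1  {6}→1
  2 left: {1,2}→1  {2,5}→2  {2,6}→2  {5,6}→2
  3 left: {1,2,5}→3  {1,2,6}→3  {2,5,6}→6  {4,5,6}→2
  4 left: {1,2,5,6}→12  {2,4,5,6}→8  {3,4,5,6}→2
  5 left: {0,3,4,5,6}→2  {1,2,4,5,6}→20  {2,3,4,5,6}→10
  placing 0:i first → 30 extensions
  placing 1:u first → 12 extensions
total linear extensions = 42

42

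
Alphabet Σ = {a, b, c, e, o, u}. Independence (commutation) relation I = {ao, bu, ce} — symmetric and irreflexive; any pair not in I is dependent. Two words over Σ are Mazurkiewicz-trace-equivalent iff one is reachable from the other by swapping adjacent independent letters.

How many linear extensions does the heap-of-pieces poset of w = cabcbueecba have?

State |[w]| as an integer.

6

drop 0:c onto floor
drop 1:a onto {0:c}
drop 2:b onto {1:a}
drop 3:c onto {2:b}
drop 4:b onto {3:c}
drop 5:u onto {3:c}
drop 6:e onto {4:b, 5:u}
drop 7:e onto {6:e}
drop 8:c onto {4:b, 5:u}
drop 9:b onto {7:e, 8:c}
drop 10:a onto {9:b}
ground layer = {0:c}
drop-orders for the pieces not yet dropped (sum over which currently-grounded one goes next):
  1 to go: {10} 1
  2 to go: {9,10} 1
  3 to go: {7,9,10} 1  {8,9,10} 1
  4 to go: {6,7,9,10} 1  {7,8,9,10} 2
  5 to go: {6,7,8,9,10} 3
  6 to go: {4,6,7,8,9,10} 3  {5,6,7,8,9,10} 3
  7 to go: {4,5,6,7,8,9,10} 6
  8 to go: {3,4,5,6,7,8,9,10} 6
  9 to go: {2,3,4,5,6,7,8,9,10} 6
  if 0:c drops first: 6 orders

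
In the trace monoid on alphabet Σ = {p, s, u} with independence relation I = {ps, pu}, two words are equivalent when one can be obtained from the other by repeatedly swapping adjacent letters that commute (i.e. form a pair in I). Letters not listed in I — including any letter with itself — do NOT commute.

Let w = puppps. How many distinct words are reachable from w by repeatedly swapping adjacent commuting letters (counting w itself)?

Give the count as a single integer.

15

0(p) covers ∅
1(u) covers ∅
2(p) covers 0:p
3(p) covers 2:p
4(p) covers 3:p
5(s) covers 1:u
floor of heap: 0:p, 1:u
completions by unplaced set U, small U first (add the entries for U minus each lowest piece of U):
  |U|=1: {4}:1  {5}:1
  |U|=2: {1,5}:1  {3,4}:1  {4,5}:2
  |U|=3: {1,4,5}:3  {2,3,4}:1  {3,4,5}:3
  |U|=4: {0,2,3,4}:1  {1,3,4,5}:6  {2,3,4,5}:4
  start at 0(p): 10
  start at 1(u): 5
sum over floor = 15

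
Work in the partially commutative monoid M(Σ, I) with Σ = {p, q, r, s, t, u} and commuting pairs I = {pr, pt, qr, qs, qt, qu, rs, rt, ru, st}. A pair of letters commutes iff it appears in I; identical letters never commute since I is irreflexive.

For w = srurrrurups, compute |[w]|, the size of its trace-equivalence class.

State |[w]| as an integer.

#0=s has no predecessor
#1=r has no predecessor
#2=u depends on [0:s]
#3=r depends on [1:r]
#4=r depends on [3:r]
#5=r depends on [4:r]
#6=u depends on [2:u]
#7=r depends on [5:r]
#8=u depends on [6:u]
#9=p depends on [8:u]
#10=s depends on [9:p]
sources: [0:s, 1:r]
N(rest) = Σ N(rest − s) over sources s of rest; N(one piece) = 1:
  size 1 → [7]=1  [10]=1
  size 2 → [5,7]=1  [7,10]=2  [9,10]=1
  size 3 → [4,5,7]=1  [5,7,10]=3  [7,9,10]=3  [8,9,10]=1
  size 4 → [3,4,5,7]=1  [4,5,7,10]=4  [5,7,9,10]=6  [6,8,9,10]=1  [7,8,9,10]=4
  size 5 → [1,3,4,5,7]=1  [2,6,8,9,10]=1  [3,4,5,7,10]=5  [4,5,7,9,10]=10  [5,7,8,9,10]=10  [6,7,8,9,10]=5
  size 6 → [0,2,6,8,9,10]=1  [1,3,4,5,7,10]=6  [2,6,7,8,9,10]=6  [3,4,5,7,9,10]=15  [4,5,7,8,9,10]=20  [5,6,7,8,9,10]=15
  size 7 → [0,2,6,7,8,9,10]=7  [1,3,4,5,7,9,10]=21  [2,5,6,7,8,9,10]=21  [3,4,5,7,8,9,10]=35  [4,5,6,7,8,9,10]=35
  size 8 → [0,2,5,6,7,8,9,10]=28  [1,3,4,5,7,8,9,10]=56  [2,4,5,6,7,8,9,10]=56  [3,4,5,6,7,8,9,10]=70
  size 9 → [0,2,4,5,6,7,8,9,10]=84  [1,3,4,5,6,7,8,9,10]=126  [2,3,4,5,6,7,8,9,10]=126
  first=0(s) contributes 252
  first=1(r) contributes 210
|[w]| = 462

462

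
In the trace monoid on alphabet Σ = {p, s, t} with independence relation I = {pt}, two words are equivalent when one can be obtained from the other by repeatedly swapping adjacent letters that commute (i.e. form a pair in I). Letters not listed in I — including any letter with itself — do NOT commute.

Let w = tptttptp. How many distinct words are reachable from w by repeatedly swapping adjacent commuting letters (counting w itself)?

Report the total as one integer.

56

#0=t has no predecessor
#1=p has no predecessor
#2=t depends on [0:t]
#3=t depends on [2:t]
#4=t depends on [3:t]
#5=p depends on [1:p]
#6=t depends on [4:t]
#7=p depends on [5:p]
sources: [0:t, 1:p]
N(rest) = Σ N(rest − s) over sources s of rest; N(one piece) = 1:
  size 1 → [6]=1  [7]=1
  size 2 → [4,6]=1  [5,7]=1  [6,7]=2
  size 3 → [1,5,7]=1  [3,4,6]=1  [4,6,7]=3  [5,6,7]=3
  size 4 → [1,5,6,7]=4  [2,3,4,6]=1  [3,4,6,7]=4  [4,5,6,7]=6
  size 5 → [0,2,3,4,6]=1  [1,4,5,6,7]=10  [2,3,4,6,7]=5  [3,4,5,6,7]=10
  size 6 → [0,2,3,4,6,7]=6  [1,3,4,5,6,7]=20  [2,3,4,5,6,7]=15
  first=0(t) contributes 35
  first=1(p) contributes 21
|[w]| = 56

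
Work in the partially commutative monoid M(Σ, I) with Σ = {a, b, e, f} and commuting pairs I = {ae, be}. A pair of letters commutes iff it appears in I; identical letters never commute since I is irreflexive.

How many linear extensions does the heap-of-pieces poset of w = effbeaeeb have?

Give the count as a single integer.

20

0(e) covers ∅
1(f) covers 0:e
2(f) covers 1:f
3(b) covers 2:f
4(e) covers 2:f
5(a) covers 3:b
6(e) covers 4:e
7(e) covers 6:e
8(b) covers 5:a
floor of heap: 0:e
completions by unplaced set U, small U first (add the entries for U minus each lowest piece of U):
  |U|=1: {7}:1  {8}:1
  |U|=2: {5,8}:1  {6,7}:1  {7,8}:2
  |U|=3: {3,5,8}:1  {4,6,7}:1  {5,7,8}:3  {6,7,8}:3
  |U|=4: {3,5,7,8}:4  {4,6,7,8}:4  {5,6,7,8}:6
  |U|=5: {3,5,6,7,8}:10  {4,5,6,7,8}:10
  |U|=6: {3,4,5,6,7,8}:20
  |U|=7: {2,3,4,5,6,7,8}:20
  start at 0(e): 20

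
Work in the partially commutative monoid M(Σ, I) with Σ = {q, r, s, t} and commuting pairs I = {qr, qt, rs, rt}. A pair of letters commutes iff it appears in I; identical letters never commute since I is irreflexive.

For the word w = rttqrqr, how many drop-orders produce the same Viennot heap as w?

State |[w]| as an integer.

210

#0=r has no predecessor
#1=t has no predecessor
#2=t depends on [1:t]
#3=q has no predecessor
#4=r depends on [0:r]
#5=q depends on [3:q]
#6=r depends on [4:r]
sources: [0:r, 1:t, 3:q]
N(rest) = Σ N(rest − s) over sources s of rest; N(one piece) = 1:
  size 1 → [2]=1  [5]=1  [6]=1
  size 2 → [1,2]=1  [2,5]=2  [2,6]=2  [3,5]=1  [4,6]=1  [5,6]=2
  size 3 → [0,4,6]=1  [1,2,5]=3  [1,2,6]=3  [2,3,5]=3  [2,4,6]=3  [2,5,6]=6  [3,5,6]=3  [4,5,6]=3
  size 4 → [0,2,4,6]=4  [0,4,5,6]=4  [1,2,3,5]=6  [1,2,4,6]=6  [1,2,5,6]=12  [2,3,5,6]=12  [2,4,5,6]=12  [3,4,5,6]=6
  size 5 → [0,1,2,4,6]=10  [0,2,4,5,6]=20  [0,3,4,5,6]=10  [1,2,3,5,6]=30  [1,2,4,5,6]=30  [2,3,4,5,6]=30
  first=0(r) contributes 90
  first=1(t) contributes 60
  first=3(q) contributes 60
|[w]| = 210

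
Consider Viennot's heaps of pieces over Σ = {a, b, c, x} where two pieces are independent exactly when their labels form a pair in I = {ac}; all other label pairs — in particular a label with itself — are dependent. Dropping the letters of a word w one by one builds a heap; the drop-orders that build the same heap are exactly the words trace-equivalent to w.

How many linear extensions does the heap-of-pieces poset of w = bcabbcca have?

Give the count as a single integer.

6

drop 0:b onto floor
drop 1:c onto {0:b}
drop 2:a onto {0:b}
drop 3:b onto {1:c, 2:a}
drop 4:b onto {3:b}
drop 5:c onto {4:b}
drop 6:c onto {5:c}
drop 7:a onto {4:b}
ground layer = {0:b}
drop-orders for the pieces not yet dropped (sum over which currently-grounded one goes next):
  1 to go: {6} 1  {7} 1
  2 to go: {5,6} 1  {6,7} 2
  3 to go: {5,6,7} 3
  4 to go: {4,5,6,7} 3
  5 to go: {3,4,5,6,7} 3
  6 to go: {1,3,4,5,6,7} 3  {2,3,4,5,6,7} 3
  if 0:b drops first: 6 orders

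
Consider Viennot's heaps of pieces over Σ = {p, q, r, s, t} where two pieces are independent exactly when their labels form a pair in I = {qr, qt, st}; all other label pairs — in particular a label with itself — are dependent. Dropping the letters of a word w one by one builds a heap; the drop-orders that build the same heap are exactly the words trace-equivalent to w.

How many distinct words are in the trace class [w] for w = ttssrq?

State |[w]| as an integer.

piece 0:t — minimal
piece 1:t rests on {0:t}
piece 2:s — minimal
piece 3:s rests on {2:s}
piece 4:r rests on {1:t, 3:s}
piece 5:q rests on {3:s}
minimal pieces: {0:t, 2:s}
ways to finish when only these pieces remain (= sum over removing one remaining piece with nothing left below it):
  1 left: {4}→1  {5}→1
  2 left: {1,4}→1  {4,5}→2
  3 left: {0,1,4}→1  {1,4,5}→3  {3,4,5}→2
  4 left: {0,1,4,5}→4  {1,3,4,5}→5  {2,3,4,5}→2
  placing 0:t first → 7 extensions
  placing 2:s first → 9 extensions
total linear extensions = 16

16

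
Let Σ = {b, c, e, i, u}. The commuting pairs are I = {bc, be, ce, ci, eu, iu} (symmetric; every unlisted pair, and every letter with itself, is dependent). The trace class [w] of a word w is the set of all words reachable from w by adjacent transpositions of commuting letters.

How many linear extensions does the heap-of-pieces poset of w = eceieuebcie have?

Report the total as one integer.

drop 0:e onto floor
drop 1:c onto floor
drop 2:e onto {0:e}
drop 3:i onto {2:e}
drop 4:e onto {3:i}
drop 5:u onto {1:c}
drop 6:e onto {4:e}
drop 7:b onto {3:i, 5:u}
drop 8:c onto {5:u}
drop 9:i onto {6:e, 7:b}
drop 10:e onto {9:i}
ground layer = {0:e, 1:c}
drop-orders for the pieces not yet dropped (sum over which currently-grounded one goes next):
  1 to go: {8} 1  {10} 1
  2 to go: {8,10} 2  {9,10} 1
  3 to go: {6,9,10} 1  {7,9,10} 1  {8,9,10} 3
  4 to go: {4,6,9,10} 1  {6,7,9,10} 2  {6,8,9,10} 4  {7,8,9,10} 4
  5 to go: {4,6,7,9,10} 3  {4,6,8,9,10} 5  {5,7,8,9,10} 4  {6,7,8,9,10} 10
  6 to go: {1,5,7,8,9,10} 4  {3,4,6,7,9,10} 3  {4,6,7,8,9,10} 18  {5,6,7,8,9,10} 14
  7 to go: {1,5,6,7,8,9,10} 18  {2,3,4,6,7,9,10} 3  {3,4,6,7,8,9,10} 21  {4,5,6,7,8,9,10} 32
  8 to go: {0,2,3,4,6,7,9,10} 3  {1,4,5,6,7,8,9,10} 50  {2,3,4,6,7,8,9,10} 24  {3,4,5,6,7,8,9,10} 53
  9 to go: {0,2,3,4,6,7,8,9,10} 27  {1,3,4,5,6,7,8,9,10} 103  {2,3,4,5,6,7,8,9,10} 77
  if 0:e drops first: 180 orders
  if 1:c drops first: 104 orders
heap linearizations: 284

284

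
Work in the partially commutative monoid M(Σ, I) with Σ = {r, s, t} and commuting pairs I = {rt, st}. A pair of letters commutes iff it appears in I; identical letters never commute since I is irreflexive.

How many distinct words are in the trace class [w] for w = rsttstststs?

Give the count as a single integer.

#0=r has no predecessor
#1=s depends on [0:r]
#2=t has no predecessor
#3=t depends on [2:t]
#4=s depends on [1:s]
#5=t depends on [3:t]
#6=s depends on [4:s]
#7=t depends on [5:t]
#8=s depends on [6:s]
#9=t depends on [7:t]
#10=s depends on [8:s]
sources: [0:r, 2:t]
N(rest) = Σ N(rest − s) over sources s of rest; N(one piece) = 1:
  size 1 → [9]=1  [10]=1
  size 2 → [7,9]=1  [8,10]=1  [9,10]=2
  size 3 → [5,7,9]=1  [6,8,10]=1  [7,9,10]=3  [8,9,10]=3
  size 4 → [3,5,7,9]=1  [4,6,8,10]=1  [5,7,9,10]=4  [6,8,9,10]=4  [7,8,9,10]=6
  size 5 → [1,4,6,8,10]=1  [2,3,5,7,9]=1  [3,5,7,9,10]=5  [4,6,8,9,10]=5  [5,7,8,9,10]=10  [6,7,8,9,10]=10
  size 6 → [0,1,4,6,8,10]=1  [1,4,6,8,9,10]=6  [2,3,5,7,9,10]=6  [3,5,7,8,9,10]=15  [4,6,7,8,9,10]=15  [5,6,7,8,9,10]=20
  size 7 → [0,1,4,6,8,9,10]=7  [1,4,6,7,8,9,10]=21  [2,3,5,7,8,9,10]=21  [3,5,6,7,8,9,10]=35  [4,5,6,7,8,9,10]=35
  size 8 → [0,1,4,6,7,8,9,10]=28  [1,4,5,6,7,8,9,10]=56  [2,3,5,6,7,8,9,10]=56  [3,4,5,6,7,8,9,10]=70
  size 9 → [0,1,4,5,6,7,8,9,10]=84  [1,3,4,5,6,7,8,9,10]=126  [2,3,4,5,6,7,8,9,10]=126
  first=0(r) contributes 252
  first=2(t) contributes 210
|[w]| = 462

462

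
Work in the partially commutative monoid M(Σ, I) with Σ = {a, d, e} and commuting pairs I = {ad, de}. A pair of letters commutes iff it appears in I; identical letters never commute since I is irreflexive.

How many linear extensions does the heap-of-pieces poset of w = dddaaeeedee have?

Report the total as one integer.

330

#0=d has no predecessor
#1=d depends on [0:d]
#2=d depends on [1:d]
#3=a has no predecessor
#4=a depends on [3:a]
#5=e depends on [4:a]
#6=e depends on [5:e]
#7=e depends on [6:e]
#8=d depends on [2:d]
#9=e depends on [7:e]
#10=e depends on [9:e]
sources: [0:d, 3:a]
N(rest) = Σ N(rest − s) over sources s of rest; N(one piece) = 1:
  size 1 → [8]=1  [10]=1
  size 2 → [2,8]=1  [8,10]=2  [9,10]=1
  size 3 → [1,2,8]=1  [2,8,10]=3  [7,9,10]=1  [8,9,10]=3
  size 4 → [0,1,2,8]=1  [1,2,8,10]=4  [2,8,9,10]=6  [6,7,9,10]=1  [7,8,9,10]=4
  size 5 → [0,1,2,8,10]=5  [1,2,8,9,10]=10  [2,7,8,9,10]=10  [5,6,7,9,10]=1  [6,7,8,9,10]=5
  size 6 → [0,1,2,8,9,10]=15  [1,2,7,8,9,10]=20  [2,6,7,8,9,10]=15  [4,5,6,7,9,10]=1  [5,6,7,8,9,10]=6
  size 7 → [0,1,2,7,8,9,10]=35  [1,2,6,7,8,9,10]=35  [2,5,6,7,8,9,10]=21  [3,4,5,6,7,9,10]=1  [4,5,6,7,8,9,10]=7
  size 8 → [0,1,2,6,7,8,9,10]=70  [1,2,5,6,7,8,9,10]=56  [2,4,5,6,7,8,9,10]=28  [3,4,5,6,7,8,9,10]=8
  size 9 → [0,1,2,5,6,7,8,9,10]=126  [1,2,4,5,6,7,8,9,10]=84  [2,3,4,5,6,7,8,9,10]=36
  first=0(d) contributes 120
  first=3(a) contributes 210
|[w]| = 330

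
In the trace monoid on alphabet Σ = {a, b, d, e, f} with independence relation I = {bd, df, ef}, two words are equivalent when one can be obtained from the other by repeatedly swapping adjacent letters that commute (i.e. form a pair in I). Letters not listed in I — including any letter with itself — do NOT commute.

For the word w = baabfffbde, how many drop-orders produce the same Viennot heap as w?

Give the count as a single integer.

#0=b has no predecessor
#1=a depends on [0:b]
#2=a depends on [1:a]
#3=b depends on [2:a]
#4=f depends on [3:b]
#5=f depends on [4:f]
#6=f depends on [5:f]
#7=b depends on [6:f]
#8=d depends on [2:a]
#9=e depends on [7:b, 8:d]
sources: [0:b]
N(rest) = Σ N(rest − s) over sources s of rest; N(one piece) = 1:
  size 1 → [9]=1
  size 2 → [7,9]=1  [8,9]=1
  size 3 → [6,7,9]=1  [7,8,9]=2
  size 4 → [5,6,7,9]=1  [6,7,8,9]=3
  size 5 → [4,5,6,7,9]=1  [5,6,7,8,9]=4
  size 6 → [3,4,5,6,7,9]=1  [4,5,6,7,8,9]=5
  size 7 → [3,4,5,6,7,8,9]=6
  size 8 → [2,3,4,5,6,7,8,9]=6
  first=0(b) contributes 6

6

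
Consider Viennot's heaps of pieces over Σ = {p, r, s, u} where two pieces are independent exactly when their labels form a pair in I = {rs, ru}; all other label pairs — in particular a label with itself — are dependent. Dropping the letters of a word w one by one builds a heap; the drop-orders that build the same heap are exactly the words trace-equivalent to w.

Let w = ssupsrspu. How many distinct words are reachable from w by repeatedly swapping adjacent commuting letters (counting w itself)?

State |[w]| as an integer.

drop 0:s onto floor
drop 1:s onto {0:s}
drop 2:u onto {1:s}
drop 3:p onto {2:u}
drop 4:s onto {3:p}
drop 5:r onto {3:p}
drop 6:s onto {4:s}
drop 7:p onto {5:r, 6:s}
drop 8:u onto {7:p}
ground layer = {0:s}
drop-orders for the pieces not yet dropped (sum over which currently-grounded one goes next):
  1 to go: {8} 1
  2 to go: {7,8} 1
  3 to go: {5,7,8} 1  {6,7,8} 1
  4 to go: {4,6,7,8} 1  {5,6,7,8} 2
  5 to go: {4,5,6,7,8} 3
  6 to go: {3,4,5,6,7,8} 3
  7 to go: {2,3,4,5,6,7,8} 3
  if 0:s drops first: 3 orders

3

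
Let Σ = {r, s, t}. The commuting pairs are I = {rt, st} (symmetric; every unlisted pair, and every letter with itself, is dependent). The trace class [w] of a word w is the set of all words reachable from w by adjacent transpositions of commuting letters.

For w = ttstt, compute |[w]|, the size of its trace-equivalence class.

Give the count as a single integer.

piece 0:t — minimal
piece 1:t rests on {0:t}
piece 2:s — minimal
piece 3:t rests on {1:t}
piece 4:t rests on {3:t}
minimal pieces: {0:t, 2:s}
ways to finish when only these pieces remain (= sum over removing one remaining piece with nothing left below it):
  1 left: {2}→1  {4}→1
  2 left: {2,4}→2  {3,4}→1
  3 left: {1,3,4}→1  {2,3,4}→3
  placing 0:t first → 4 extensions
  placing 2:s first → 1 extensions
total linear extensions = 5

5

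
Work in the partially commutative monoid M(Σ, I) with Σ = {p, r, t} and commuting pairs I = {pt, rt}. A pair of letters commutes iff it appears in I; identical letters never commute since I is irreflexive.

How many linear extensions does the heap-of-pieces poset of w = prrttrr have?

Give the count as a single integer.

21

drop 0:p onto floor
drop 1:r onto {0:p}
drop 2:r onto {1:r}
drop 3:t onto floor
drop 4:t onto {3:t}
drop 5:r onto {2:r}
drop 6:r onto {5:r}
ground layer = {0:p, 3:t}
drop-orders for the pieces not yet dropped (sum over which currently-grounded one goes next):
  1 to go: {4} 1  {6} 1
  2 to go: {3,4} 1  {4,6} 2  {5,6} 1
  3 to go: {2,5,6} 1  {3,4,6} 3  {4,5,6} 3
  4 to go: {1,2,5,6} 1  {2,4,5,6} 4  {3,4,5,6} 6
  5 to go: {0,1,2,5,6} 1  {1,2,4,5,6} 5  {2,3,4,5,6} 10
  if 0:p drops first: 15 orders
  if 3:t drops first: 6 orders
heap linearizations: 21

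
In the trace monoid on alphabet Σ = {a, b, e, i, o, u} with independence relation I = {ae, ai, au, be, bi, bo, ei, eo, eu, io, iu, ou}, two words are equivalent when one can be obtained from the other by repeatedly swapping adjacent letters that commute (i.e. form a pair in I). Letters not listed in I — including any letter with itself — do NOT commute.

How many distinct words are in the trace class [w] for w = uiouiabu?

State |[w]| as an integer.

#0=u has no predecessor
#1=i has no predecessor
#2=o has no predecessor
#3=u depends on [0:u]
#4=i depends on [1:i]
#5=a depends on [2:o]
#6=b depends on [3:u, 5:a]
#7=u depends on [6:b]
sources: [0:u, 1:i, 2:o]
N(rest) = Σ N(rest − s) over sources s of rest; N(one piece) = 1:
  size 1 → [4]=1  [7]=1
  size 2 → [1,4]=1  [4,7]=2  [6,7]=1
  size 3 → [1,4,7]=3  [3,6,7]=1  [4,6,7]=3  [5,6,7]=1
  size 4 → [0,3,6,7]=1  [1,4,6,7]=6  [2,5,6,7]=1  [3,4,6,7]=4  [3,5,6,7]=2  [4,5,6,7]=4
  size 5 → [0,3,4,6,7]=5  [0,3,5,6,7]=3  [1,3,4,6,7]=10  [1,4,5,6,7]=10  [2,3,5,6,7]=3  [2,4,5,6,7]=5  [3,4,5,6,7]=10
  size 6 → [0,1,3,4,6,7]=15  [0,2,3,5,6,7]=6  [0,3,4,5,6,7]=18  [1,2,4,5,6,7]=15  [1,3,4,5,6,7]=30  [2,3,4,5,6,7]=18
  first=0(u) contributes 63
  first=1(i) contributes 42
  first=2(o) contributes 63
|[w]| = 168

168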